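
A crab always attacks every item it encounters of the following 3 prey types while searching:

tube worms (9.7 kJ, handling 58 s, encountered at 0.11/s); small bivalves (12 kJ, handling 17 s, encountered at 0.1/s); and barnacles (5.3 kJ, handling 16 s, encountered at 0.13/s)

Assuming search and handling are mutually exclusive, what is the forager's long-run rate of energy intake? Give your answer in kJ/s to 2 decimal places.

R = Σλ_iE_i / (1 + Σλ_ih_i)
Numerator: 0.11×9.7 + 0.1×12 + 0.13×5.3 = 2.956
Denominator: 1 + 0.11×58 + 0.1×17 + 0.13×16 = 11.16
R = 2.956/11.16 = 0.2649 kJ/s

0.26 kJ/s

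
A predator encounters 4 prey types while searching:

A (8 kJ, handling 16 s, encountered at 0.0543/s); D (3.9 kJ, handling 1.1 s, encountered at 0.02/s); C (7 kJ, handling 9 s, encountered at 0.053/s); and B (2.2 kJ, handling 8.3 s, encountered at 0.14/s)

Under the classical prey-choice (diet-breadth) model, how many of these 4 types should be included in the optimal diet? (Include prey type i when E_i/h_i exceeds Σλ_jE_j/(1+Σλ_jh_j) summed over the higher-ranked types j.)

E/h in descending order: D 3.55, C 0.778, A 0.5, B 0.265 kJ/s. The optimal diet is the largest prefix of this list for which every included type satisfies E_i/h_i > R on the types above it.
Rate on top 1: 0.07632. C: 0.778 > 0.07632 → include.
Rate on top 2: 0.2995. A: 0.5 > 0.2995 → include.
Rate on top 3: 0.3731. B: 0.265 < 0.3731 → exclude; stop.
Optimal diet: D, C, A — 3 of 4 types.

3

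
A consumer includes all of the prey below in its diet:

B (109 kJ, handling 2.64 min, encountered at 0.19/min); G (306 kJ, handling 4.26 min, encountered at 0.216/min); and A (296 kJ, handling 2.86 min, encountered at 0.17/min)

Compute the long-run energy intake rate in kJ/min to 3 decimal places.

47.155 kJ/min

Energy encountered per unit search time: 0.19×109 + 0.216×306 + 0.17×296 = 137.1 kJ/min.
Handling time per unit search time: 0.19×2.64 + 0.216×4.26 + 0.17×2.86 = 1.908.
Rate = 137.1/(1 + 1.908) = 47.16 kJ/min.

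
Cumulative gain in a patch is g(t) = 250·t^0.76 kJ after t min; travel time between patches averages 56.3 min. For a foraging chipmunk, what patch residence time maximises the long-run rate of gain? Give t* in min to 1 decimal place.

178.3 min

Optimal t* satisfies g'(t*) = g(t*)/(T + t*).
g'(t) = 0.76·250·t^-0.24. Setting 0.76·250·t^-0.24 = 250·t^0.76/(56.3+t) gives 0.76(56.3+t) = t, so 0.24·t = 0.76×56.3.
t* = 0.76×56.3/0.24 = 178.3 min.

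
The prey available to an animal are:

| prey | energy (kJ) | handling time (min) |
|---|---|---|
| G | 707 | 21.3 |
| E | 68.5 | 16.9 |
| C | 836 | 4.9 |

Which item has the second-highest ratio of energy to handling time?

Profitability E/h (kJ/min): G = 707/21.3 = 33.2, E = 68.5/16.9 = 4.05, C = 836/4.9 = 171.
Ranked: C > G > E.

G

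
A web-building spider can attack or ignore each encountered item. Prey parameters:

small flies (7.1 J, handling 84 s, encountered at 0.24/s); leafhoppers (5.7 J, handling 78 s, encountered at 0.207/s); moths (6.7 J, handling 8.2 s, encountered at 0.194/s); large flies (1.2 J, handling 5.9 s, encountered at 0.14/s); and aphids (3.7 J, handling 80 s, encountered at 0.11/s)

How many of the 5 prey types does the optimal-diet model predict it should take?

Rank by E/h (J/s): moths 0.817, large flies 0.203, small flies 0.0845, leafhoppers 0.0731, aphids 0.0462. Include each in turn until the next type's E/h falls below the running intake rate.
Rate on top 1: 0.5017. large flies: 0.203 < 0.5017 → exclude; stop.
Optimal diet: moths — 1 of 5 types.

1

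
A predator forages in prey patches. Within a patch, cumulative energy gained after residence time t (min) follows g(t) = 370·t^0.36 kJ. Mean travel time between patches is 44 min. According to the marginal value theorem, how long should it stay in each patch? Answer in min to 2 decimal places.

24.75 min

By the marginal value theorem, leave when the instantaneous gain rate g'(t) equals the habitat-wide average g(t)/(T + t).
g'(t) = 0.36·370·t^-0.64. Setting 0.36·370·t^-0.64 = 370·t^0.36/(44+t) gives 0.36(44+t) = t, so 0.64·t = 0.36×44.
t* = 0.36×44/0.64 = 24.75 min.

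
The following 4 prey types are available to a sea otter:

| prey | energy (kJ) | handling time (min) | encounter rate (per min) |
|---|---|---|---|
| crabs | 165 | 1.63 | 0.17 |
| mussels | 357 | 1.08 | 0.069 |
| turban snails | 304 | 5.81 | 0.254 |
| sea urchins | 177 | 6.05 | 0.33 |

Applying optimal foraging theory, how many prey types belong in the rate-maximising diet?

Profitabilities (E/h, kJ/min): mussels 331, crabs 101, turban snails 52.3, sea urchins 29.3. Add prey in this order while the next type's profitability exceeds the intake rate on those already taken.
Rate on top 1: 22.92. crabs: 101 > 22.92 → include.
Rate on top 2: 38.98. turban snails: 52.3 > 38.98 → include.
Rate on top 3: 45.94. sea urchins: 29.3 < 45.94 → exclude; stop.
Optimal diet: mussels, crabs, turban snails — 3 of 4 types.

3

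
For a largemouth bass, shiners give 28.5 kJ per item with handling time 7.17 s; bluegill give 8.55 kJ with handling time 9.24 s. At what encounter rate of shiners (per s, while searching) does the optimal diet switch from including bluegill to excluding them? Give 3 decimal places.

0.042 per s

At the threshold, the rate on shiners alone equals the profitability of bluegill: λ·28.5/(1 + λ·7.17) = 8.55/9.24 = 0.9253.
Rearranging, λ(28.5 − 0.9253×7.17) = 0.9253, so λ = 0.9253/21.87 = 0.04232 per s.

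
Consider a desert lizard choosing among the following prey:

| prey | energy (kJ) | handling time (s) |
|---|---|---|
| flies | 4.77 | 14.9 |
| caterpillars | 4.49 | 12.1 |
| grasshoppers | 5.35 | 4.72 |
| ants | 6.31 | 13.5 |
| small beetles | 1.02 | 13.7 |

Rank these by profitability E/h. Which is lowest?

Profitability E/h (kJ/s): flies = 4.77/14.9 = 0.32, caterpillars = 4.49/12.1 = 0.371, grasshoppers = 5.35/4.72 = 1.13, ants = 6.31/13.5 = 0.467, small beetles = 1.02/13.7 = 0.0745.
Ranked: grasshoppers > ants > caterpillars > flies > small beetles.

small beetles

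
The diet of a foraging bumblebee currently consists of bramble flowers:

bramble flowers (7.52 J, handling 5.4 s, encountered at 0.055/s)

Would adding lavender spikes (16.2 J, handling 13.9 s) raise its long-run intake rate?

On bramble flowers alone, R = ΣλE/(1+Σλh) = 0.4136/1.297 = 0.3189 J/s.
Profitability of lavender spikes: 16.2/13.9 = 1.165 J/s.
Since 1.165 > R, including lavender spikes increases the long-run rate.

Yes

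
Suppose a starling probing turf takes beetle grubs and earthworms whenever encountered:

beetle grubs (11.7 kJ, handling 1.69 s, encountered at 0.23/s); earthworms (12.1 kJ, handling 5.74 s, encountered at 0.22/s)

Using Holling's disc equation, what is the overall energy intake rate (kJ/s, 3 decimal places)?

2.019 kJ/s

R = (0.23×11.7 + 0.22×12.1) / (1 + 0.23×1.69 + 0.22×5.74) = 5.353/2.652 = 2.019 kJ/s.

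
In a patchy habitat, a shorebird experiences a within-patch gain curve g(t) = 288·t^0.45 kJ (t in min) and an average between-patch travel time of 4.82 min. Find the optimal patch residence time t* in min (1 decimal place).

3.9 min

Maximise g(t)/(T+t): set derivative to zero → g'(t)(T+t) = g(t).
g'(t) = 0.45·288·t^-0.55. Setting 0.45·288·t^-0.55 = 288·t^0.45/(4.82+t) gives 0.45(4.82+t) = t, so 0.55·t = 0.45×4.82.
t* = 0.45×4.82/0.55 = 3.944 min.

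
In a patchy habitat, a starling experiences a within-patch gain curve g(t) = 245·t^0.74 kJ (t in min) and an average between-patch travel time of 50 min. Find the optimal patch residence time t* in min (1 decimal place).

142.3 min

Optimal t* satisfies g'(t*) = g(t*)/(T + t*).
g'(t) = 0.74·245·t^-0.26. Setting 0.74·245·t^-0.26 = 245·t^0.74/(50+t) gives 0.74(50+t) = t, so 0.26·t = 0.74×50.
t* = 0.74×50/0.26 = 142.3 min.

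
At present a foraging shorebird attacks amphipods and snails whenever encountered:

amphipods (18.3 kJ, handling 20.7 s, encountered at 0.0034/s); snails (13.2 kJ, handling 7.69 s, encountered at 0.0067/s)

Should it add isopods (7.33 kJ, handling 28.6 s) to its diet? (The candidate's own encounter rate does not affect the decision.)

On amphipods and snails alone, R = ΣλE/(1+Σλh) = 0.1507/1.122 = 0.1343 kJ/s.
Profitability of isopods: 7.33/28.6 = 0.2563 kJ/s.
0.2563 > 0.1343, so adding isopods raises the average — include it.

Yes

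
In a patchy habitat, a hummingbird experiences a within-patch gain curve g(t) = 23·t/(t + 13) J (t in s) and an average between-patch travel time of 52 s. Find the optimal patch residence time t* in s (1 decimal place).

Optimal t* satisfies g'(t*) = g(t*)/(T + t*).
g'(t) = 23·13/(t + 13)². Setting 23·13/(t+13)² = 23t/[(t+13)(52+t)] gives 13(52+t) = t(t+13), so t² = 13×52 = 676.
t* = √676 = 26 s.

26.0 s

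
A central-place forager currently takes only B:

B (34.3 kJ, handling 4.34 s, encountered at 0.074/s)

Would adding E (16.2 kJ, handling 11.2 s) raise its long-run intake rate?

No

Intake rate on the current diet: R = (0.074×34.3) / (1 + 0.074×4.34) = 2.538/1.321 = 1.921 kJ/s.
Profitability of E: 16.2/11.2 = 1.446 kJ/s.
1.446 < 1.921, so adding E would lower the average — exclude it.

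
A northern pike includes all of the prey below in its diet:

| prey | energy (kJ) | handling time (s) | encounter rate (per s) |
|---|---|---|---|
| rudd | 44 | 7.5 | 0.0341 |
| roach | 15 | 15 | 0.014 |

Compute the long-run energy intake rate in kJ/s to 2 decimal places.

Energy encountered per unit search time: 0.0341×44 + 0.014×15 = 1.71 kJ/s.
Handling time per unit search time: 0.0341×7.5 + 0.014×15 = 0.4657.
Rate = 1.71/(1 + 0.4657) = 1.167 kJ/s.

1.17 kJ/s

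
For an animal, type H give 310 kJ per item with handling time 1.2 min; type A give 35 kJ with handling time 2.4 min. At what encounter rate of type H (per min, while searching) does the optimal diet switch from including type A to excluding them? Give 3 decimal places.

Drop type A once their profitability E₂/h₂ falls below the rate achievable on type H alone: E₂/h₂ = λE₁/(1 + λh₁).
Solve for λ: λE₁h₂ = E₂(1 + λh₁) → λ(E₁h₂ − E₂h₁) = E₂ → λ = E₂/(E₁h₂ − E₂h₁).
λ = 35/(310×2.4 − 35×1.2) = 35/702 = 0.04986 per min.

0.050 per min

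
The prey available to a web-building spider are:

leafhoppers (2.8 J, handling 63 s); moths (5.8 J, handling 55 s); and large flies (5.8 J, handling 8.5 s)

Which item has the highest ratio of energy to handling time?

large flies

In descending order of E/h:
large flies: 5.8/8.5 = 0.682 J/s
moths: 5.8/55 = 0.105 J/s
leafhoppers: 2.8/63 = 0.0444 J/s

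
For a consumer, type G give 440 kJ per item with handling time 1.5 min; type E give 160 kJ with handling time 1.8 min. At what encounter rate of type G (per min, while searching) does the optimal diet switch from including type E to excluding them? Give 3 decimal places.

Drop type E once their profitability E₂/h₂ falls below the rate achievable on type G alone: E₂/h₂ = λE₁/(1 + λh₁).
Solve for λ: λE₁h₂ = E₂(1 + λh₁) → λ(E₁h₂ − E₂h₁) = E₂ → λ = E₂/(E₁h₂ − E₂h₁).
λ = 160/(440×1.8 − 160×1.5) = 160/552 = 0.2899 per min.

0.290 per min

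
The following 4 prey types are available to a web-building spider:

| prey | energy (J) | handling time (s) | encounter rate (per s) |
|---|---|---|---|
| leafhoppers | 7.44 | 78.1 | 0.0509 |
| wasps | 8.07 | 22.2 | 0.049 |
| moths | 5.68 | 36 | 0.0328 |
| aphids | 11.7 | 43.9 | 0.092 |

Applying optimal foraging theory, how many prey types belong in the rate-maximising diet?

2

E/h in descending order: wasps 0.364, aphids 0.267, moths 0.158, leafhoppers 0.0953 J/s. The optimal diet is the largest prefix of this list for which every included type satisfies E_i/h_i > R on the types above it.
Rate on top 1: 0.1894. aphids: 0.267 > 0.1894 → include.
Rate on top 2: 0.2402. moths: 0.158 < 0.2402 → exclude; stop.
Optimal diet: wasps, aphids — 2 of 4 types.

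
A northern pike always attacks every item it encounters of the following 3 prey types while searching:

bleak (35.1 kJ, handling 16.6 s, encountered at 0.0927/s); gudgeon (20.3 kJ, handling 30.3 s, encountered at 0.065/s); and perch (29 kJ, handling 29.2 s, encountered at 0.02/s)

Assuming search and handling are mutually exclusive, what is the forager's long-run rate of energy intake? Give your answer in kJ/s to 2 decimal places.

R = Σλ_iE_i / (1 + Σλ_ih_i)
Numerator: 0.0927×35.1 + 0.065×20.3 + 0.02×29 = 5.153
Denominator: 1 + 0.0927×16.6 + 0.065×30.3 + 0.02×29.2 = 5.092
R = 5.153/5.092 = 1.012 kJ/s

1.01 kJ/s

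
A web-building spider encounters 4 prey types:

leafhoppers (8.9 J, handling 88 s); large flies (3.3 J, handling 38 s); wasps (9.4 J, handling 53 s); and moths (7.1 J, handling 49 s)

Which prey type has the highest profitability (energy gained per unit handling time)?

In descending order of E/h:
wasps: 9.4/53 = 0.177 J/s
moths: 7.1/49 = 0.145 J/s
leafhoppers: 8.9/88 = 0.101 J/s
large flies: 3.3/38 = 0.0868 J/s

wasps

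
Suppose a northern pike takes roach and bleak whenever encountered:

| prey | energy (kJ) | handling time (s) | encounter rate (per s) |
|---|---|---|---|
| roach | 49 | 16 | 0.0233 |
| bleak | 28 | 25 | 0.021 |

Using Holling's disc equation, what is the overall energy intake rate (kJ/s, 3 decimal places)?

R = Σλ_iE_i / (1 + Σλ_ih_i)
Numerator: 0.0233×49 + 0.021×28 = 1.73
Denominator: 1 + 0.0233×16 + 0.021×25 = 1.898
R = 1.73/1.898 = 0.9114 kJ/s

0.911 kJ/s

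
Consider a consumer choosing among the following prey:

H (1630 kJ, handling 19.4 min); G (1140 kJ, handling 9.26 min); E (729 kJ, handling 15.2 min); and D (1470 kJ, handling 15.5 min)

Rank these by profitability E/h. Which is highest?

G

In descending order of E/h:
G: 1140/9.26 = 123 kJ/min
D: 1470/15.5 = 94.8 kJ/min
H: 1630/19.4 = 84 kJ/min
E: 729/15.2 = 48 kJ/min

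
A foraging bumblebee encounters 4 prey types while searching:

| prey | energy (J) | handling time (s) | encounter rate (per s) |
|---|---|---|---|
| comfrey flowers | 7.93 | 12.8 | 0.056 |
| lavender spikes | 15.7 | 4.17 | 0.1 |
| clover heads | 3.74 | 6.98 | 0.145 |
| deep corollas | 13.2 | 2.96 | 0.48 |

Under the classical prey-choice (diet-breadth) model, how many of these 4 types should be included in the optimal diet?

Rank by E/h (J/s): deep corollas 4.46, lavender spikes 3.76, comfrey flowers 0.62, clover heads 0.536. Include each in turn until the next type's E/h falls below the running intake rate.
Rate on top 1: 2.617. lavender spikes: 3.76 > 2.617 → include.
Rate on top 2: 2.786. comfrey flowers: 0.62 < 2.786 → exclude; stop.
Optimal diet: deep corollas, lavender spikes — 2 of 4 types.

2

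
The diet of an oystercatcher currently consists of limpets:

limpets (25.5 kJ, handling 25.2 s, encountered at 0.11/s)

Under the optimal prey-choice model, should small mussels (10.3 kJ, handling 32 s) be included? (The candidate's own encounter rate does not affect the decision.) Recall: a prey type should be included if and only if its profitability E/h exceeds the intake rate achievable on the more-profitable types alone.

Current rate: (0.11×25.5)/(1 + 0.11×25.2) = 0.7436 kJ/s.
small mussels: E/h = 10.3/32 = 0.3219 kJ/s.
0.3219 < 0.7436, so adding small mussels would lower the average — exclude it.

No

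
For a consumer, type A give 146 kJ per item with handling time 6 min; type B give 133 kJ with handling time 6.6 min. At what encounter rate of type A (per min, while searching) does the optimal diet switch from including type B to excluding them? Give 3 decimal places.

0.803 per min

The zero-one rule: include type B iff E₂/h₂ > λE₁/(1+λh₁). Equality gives the switch point.
λE₁h₂ = E₂ + λE₂h₁ ⇒ λ = E₂/(E₁h₂ − E₂h₁) = 133/(963.6 − 798) = 0.8031 per min.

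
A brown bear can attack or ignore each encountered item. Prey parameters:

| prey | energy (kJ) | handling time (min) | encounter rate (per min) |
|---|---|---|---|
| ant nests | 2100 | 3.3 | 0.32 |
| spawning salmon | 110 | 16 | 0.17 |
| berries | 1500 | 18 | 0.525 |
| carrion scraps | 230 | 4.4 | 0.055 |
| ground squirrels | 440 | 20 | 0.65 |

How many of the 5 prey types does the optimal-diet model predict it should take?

E/h in descending order: ant nests 636, berries 83.3, carrion scraps 52.3, ground squirrels 22, spawning salmon 6.88 kJ/min. The optimal diet is the largest prefix of this list for which every included type satisfies E_i/h_i > R on the types above it.
Rate on top 1: 326.8. berries: 83.3 < 326.8 → exclude; stop.
Optimal diet: ant nests — 1 of 5 types.

1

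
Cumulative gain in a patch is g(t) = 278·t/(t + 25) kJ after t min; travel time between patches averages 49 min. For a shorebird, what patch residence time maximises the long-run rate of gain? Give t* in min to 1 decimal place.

Optimal t* satisfies g'(t*) = g(t*)/(T + t*).
g'(t) = 278·25/(t + 25)². Setting 278·25/(t+25)² = 278t/[(t+25)(49+t)] gives 25(49+t) = t(t+25), so t² = 25×49 = 1225.
t* = √1225 = 35 min.

35.0 min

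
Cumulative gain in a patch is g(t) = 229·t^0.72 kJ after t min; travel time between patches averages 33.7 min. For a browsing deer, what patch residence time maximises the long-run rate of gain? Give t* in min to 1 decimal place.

86.7 min

Maximise g(t)/(T+t): set derivative to zero → g'(t)(T+t) = g(t).
g'(t) = 0.72·229·t^-0.28. Setting 0.72·229·t^-0.28 = 229·t^0.72/(33.7+t) gives 0.72(33.7+t) = t, so 0.28·t = 0.72×33.7.
t* = 0.72×33.7/0.28 = 86.66 min.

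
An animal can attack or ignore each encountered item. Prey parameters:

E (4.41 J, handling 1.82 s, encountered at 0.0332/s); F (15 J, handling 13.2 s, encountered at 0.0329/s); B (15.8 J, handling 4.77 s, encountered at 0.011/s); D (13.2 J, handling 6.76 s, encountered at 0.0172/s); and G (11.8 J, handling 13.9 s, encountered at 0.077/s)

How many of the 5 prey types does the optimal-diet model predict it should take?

5

Profitabilities (E/h, J/s): B 3.31, E 2.42, D 1.95, F 1.14, G 0.849. Add prey in this order while the next type's profitability exceeds the intake rate on those already taken.
Rate on top 1: 0.1651. E: 2.42 > 0.1651 → include.
Rate on top 2: 0.2877. D: 1.95 > 0.2877 → include.
Rate on top 3: 0.4452. F: 1.14 > 0.4452 → include.
Rate on top 4: 0.6257. G: 0.849 > 0.6257 → include.
Optimal diet: B, E, D, F, G — 5 of 5 types.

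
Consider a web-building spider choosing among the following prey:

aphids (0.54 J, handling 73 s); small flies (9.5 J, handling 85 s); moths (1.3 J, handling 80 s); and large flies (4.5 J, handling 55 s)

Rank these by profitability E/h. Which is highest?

small flies

In descending order of E/h:
small flies: 9.5/85 = 0.112 J/s
large flies: 4.5/55 = 0.0818 J/s
moths: 1.3/80 = 0.0163 J/s
aphids: 0.54/73 = 0.0074 J/s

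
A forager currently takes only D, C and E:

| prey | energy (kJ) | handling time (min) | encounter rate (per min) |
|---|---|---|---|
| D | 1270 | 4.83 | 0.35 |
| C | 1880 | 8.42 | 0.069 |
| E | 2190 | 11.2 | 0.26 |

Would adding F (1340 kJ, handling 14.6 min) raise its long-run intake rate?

Intake rate on the current diet: R = (0.35×1270 + 0.069×1880 + 0.26×2190) / (1 + 0.35×4.83 + 0.069×8.42 + 0.26×11.2) = 1144/6.183 = 184.9 kJ/min.
Profitability of F: 1340/14.6 = 91.78 kJ/min.
Since 91.78 < R, time spent handling F is better spent searching.

No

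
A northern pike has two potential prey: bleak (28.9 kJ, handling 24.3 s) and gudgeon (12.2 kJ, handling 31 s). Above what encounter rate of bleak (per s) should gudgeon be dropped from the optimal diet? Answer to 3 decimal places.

At the threshold, the rate on bleak alone equals the profitability of gudgeon: λ·28.9/(1 + λ·24.3) = 12.2/31 = 0.3935.
Rearranging, λ(28.9 − 0.3935×24.3) = 0.3935, so λ = 0.3935/19.34 = 0.02035 per s.

0.020 per s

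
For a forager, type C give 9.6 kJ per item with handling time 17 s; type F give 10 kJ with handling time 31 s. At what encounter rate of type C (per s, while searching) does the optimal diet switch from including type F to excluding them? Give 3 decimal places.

0.078 per s

Drop type F once their profitability E₂/h₂ falls below the rate achievable on type C alone: E₂/h₂ = λE₁/(1 + λh₁).
Solve for λ: λE₁h₂ = E₂(1 + λh₁) → λ(E₁h₂ − E₂h₁) = E₂ → λ = E₂/(E₁h₂ − E₂h₁).
λ = 10/(9.6×31 − 10×17) = 10/127.6 = 0.07837 per s.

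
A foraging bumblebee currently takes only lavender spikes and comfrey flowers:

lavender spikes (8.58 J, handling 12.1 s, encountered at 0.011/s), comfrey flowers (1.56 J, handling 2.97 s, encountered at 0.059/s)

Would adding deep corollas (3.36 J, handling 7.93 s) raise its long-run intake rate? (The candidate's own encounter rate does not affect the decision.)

Yes

On lavender spikes and comfrey flowers alone, R = ΣλE/(1+Σλh) = 0.1864/1.308 = 0.1425 J/s.
Profitability of deep corollas: 3.36/7.93 = 0.4237 J/s.
0.4237 > 0.1425, so adding deep corollas raises the average — include it.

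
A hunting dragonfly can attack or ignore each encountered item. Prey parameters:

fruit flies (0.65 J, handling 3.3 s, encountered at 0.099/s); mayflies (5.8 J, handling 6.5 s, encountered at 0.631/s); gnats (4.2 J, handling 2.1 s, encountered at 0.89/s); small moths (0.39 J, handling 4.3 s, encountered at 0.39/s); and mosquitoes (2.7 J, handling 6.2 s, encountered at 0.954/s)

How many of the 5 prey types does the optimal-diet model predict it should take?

E/h in descending order: gnats 2, mayflies 0.892, mosquitoes 0.435, fruit flies 0.197, small moths 0.0907 J/s. The optimal diet is the largest prefix of this list for which every included type satisfies E_i/h_i > R on the types above it.
Rate on top 1: 1.303. mayflies: 0.892 < 1.303 → exclude; stop.
Optimal diet: gnats — 1 of 5 types.

1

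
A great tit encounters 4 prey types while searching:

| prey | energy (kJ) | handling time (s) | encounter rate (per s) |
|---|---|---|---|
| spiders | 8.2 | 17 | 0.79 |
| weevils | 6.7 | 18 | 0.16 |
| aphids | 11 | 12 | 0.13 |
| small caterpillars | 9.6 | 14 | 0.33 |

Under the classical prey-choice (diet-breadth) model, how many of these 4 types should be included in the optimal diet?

Rank by E/h (kJ/s): aphids 0.917, small caterpillars 0.686, spiders 0.482, weevils 0.372. Include each in turn until the next type's E/h falls below the running intake rate.
Rate on top 1: 0.5586. small caterpillars: 0.686 > 0.5586 → include.
Rate on top 2: 0.6404. spiders: 0.482 < 0.6404 → exclude; stop.
Optimal diet: aphids, small caterpillars — 2 of 4 types.

2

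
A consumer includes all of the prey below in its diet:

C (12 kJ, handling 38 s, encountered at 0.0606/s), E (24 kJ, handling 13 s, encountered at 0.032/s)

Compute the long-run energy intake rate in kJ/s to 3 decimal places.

Energy encountered per unit search time: 0.0606×12 + 0.032×24 = 1.495 kJ/s.
Handling time per unit search time: 0.0606×38 + 0.032×13 = 2.719.
Rate = 1.495/(1 + 2.719) = 0.4021 kJ/s.

0.402 kJ/s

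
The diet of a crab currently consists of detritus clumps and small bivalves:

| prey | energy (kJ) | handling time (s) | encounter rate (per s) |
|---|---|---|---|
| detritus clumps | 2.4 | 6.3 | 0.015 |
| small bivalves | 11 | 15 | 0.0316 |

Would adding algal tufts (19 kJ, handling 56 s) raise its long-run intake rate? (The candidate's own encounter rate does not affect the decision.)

On detritus clumps and small bivalves alone, R = ΣλE/(1+Σλh) = 0.3836/1.569 = 0.2446 kJ/s.
algal tufts: E/h = 19/56 = 0.3393 kJ/s.
0.3393 > 0.2446, so adding algal tufts raises the average — include it.

Yes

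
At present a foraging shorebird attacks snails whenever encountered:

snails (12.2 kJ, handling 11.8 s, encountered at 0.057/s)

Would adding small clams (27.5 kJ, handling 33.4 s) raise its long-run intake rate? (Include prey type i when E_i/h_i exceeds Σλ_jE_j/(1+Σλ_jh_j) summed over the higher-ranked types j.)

Current rate: (0.057×12.2)/(1 + 0.057×11.8) = 0.4158 kJ/s.
Profitability of small clams: 27.5/33.4 = 0.8234 kJ/s.
0.8234 > 0.4158, so adding small clams raises the average — include it.

Yes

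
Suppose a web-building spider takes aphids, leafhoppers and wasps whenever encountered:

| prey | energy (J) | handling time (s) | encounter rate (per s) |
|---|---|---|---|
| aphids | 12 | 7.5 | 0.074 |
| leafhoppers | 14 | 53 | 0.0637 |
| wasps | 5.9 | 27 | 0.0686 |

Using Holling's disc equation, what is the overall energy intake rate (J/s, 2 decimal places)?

0.32 J/s

R = Σλ_iE_i / (1 + Σλ_ih_i)
Numerator: 0.074×12 + 0.0637×14 + 0.0686×5.9 = 2.185
Denominator: 1 + 0.074×7.5 + 0.0637×53 + 0.0686×27 = 6.783
R = 2.185/6.783 = 0.322 J/s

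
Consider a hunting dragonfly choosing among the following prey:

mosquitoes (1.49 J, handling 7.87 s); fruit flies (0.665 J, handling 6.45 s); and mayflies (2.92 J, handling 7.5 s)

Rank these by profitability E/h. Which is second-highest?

In descending order of E/h:
mayflies: 2.92/7.5 = 0.389 J/s
mosquitoes: 1.49/7.87 = 0.189 J/s
fruit flies: 0.665/6.45 = 0.103 J/s

mosquitoes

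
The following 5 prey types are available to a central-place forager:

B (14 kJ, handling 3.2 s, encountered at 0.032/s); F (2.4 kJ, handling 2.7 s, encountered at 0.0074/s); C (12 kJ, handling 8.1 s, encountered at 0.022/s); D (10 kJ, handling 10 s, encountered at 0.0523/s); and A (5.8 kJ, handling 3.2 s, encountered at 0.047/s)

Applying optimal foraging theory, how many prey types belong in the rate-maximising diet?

E/h in descending order: B 4.38, A 1.81, C 1.48, D 1, F 0.889 kJ/s. The optimal diet is the largest prefix of this list for which every included type satisfies E_i/h_i > R on the types above it.
Rate on top 1: 0.4064. A: 1.81 > 0.4064 → include.
Rate on top 2: 0.5752. C: 1.48 > 0.5752 → include.
Rate on top 3: 0.6881. D: 1 > 0.6881 → include.
Rate on top 4: 0.7715. F: 0.889 > 0.7715 → include.
Optimal diet: B, A, C, D, F — 5 of 5 types.

5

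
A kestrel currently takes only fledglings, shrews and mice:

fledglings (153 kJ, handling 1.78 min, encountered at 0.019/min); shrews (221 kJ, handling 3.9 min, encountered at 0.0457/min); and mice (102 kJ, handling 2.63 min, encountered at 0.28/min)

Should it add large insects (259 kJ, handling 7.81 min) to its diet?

Yes

Current rate: (0.019×153 + 0.0457×221 + 0.28×102)/(1 + 0.019×1.78 + 0.0457×3.9 + 0.28×2.63) = 21.33 kJ/min.
Profitability of large insects: 259/7.81 = 33.16 kJ/min.
Since 33.16 > R, including large insects increases the long-run rate.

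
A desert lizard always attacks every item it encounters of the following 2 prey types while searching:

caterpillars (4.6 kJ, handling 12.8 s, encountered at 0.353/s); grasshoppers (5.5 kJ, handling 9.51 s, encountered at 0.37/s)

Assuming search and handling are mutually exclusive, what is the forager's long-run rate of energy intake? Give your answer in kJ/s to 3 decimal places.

R = (0.353×4.6 + 0.37×5.5) / (1 + 0.353×12.8 + 0.37×9.51) = 3.659/9.037 = 0.4049 kJ/s.

0.405 kJ/s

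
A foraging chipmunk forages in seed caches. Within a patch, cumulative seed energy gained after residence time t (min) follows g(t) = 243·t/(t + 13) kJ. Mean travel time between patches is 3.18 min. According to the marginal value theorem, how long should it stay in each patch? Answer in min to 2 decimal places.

By the marginal value theorem, leave when the instantaneous gain rate g'(t) equals the habitat-wide average g(t)/(T + t).
g'(t) = 243·13/(t + 13)². Setting 243·13/(t+13)² = 243t/[(t+13)(3.18+t)] gives 13(3.18+t) = t(t+13), so t² = 13×3.18 = 41.34.
t* = √41.34 = 6.43 min.

6.43 min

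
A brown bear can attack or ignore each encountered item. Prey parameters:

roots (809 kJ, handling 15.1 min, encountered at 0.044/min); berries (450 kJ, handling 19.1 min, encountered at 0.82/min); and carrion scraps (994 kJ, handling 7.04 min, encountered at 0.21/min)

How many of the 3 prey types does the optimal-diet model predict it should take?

1

Profitabilities (E/h, kJ/min): carrion scraps 141, roots 53.6, berries 23.6. Add prey in this order while the next type's profitability exceeds the intake rate on those already taken.
Rate on top 1: 84.22. roots: 53.6 < 84.22 → exclude; stop.
Optimal diet: carrion scraps — 1 of 3 types.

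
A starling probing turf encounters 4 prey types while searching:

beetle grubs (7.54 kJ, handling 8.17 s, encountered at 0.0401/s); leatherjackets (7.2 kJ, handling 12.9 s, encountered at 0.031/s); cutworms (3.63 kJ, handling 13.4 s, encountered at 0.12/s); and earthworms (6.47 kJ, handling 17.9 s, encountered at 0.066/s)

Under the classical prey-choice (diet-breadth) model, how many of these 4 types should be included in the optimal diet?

3

Rank by E/h (kJ/s): beetle grubs 0.923, leatherjackets 0.558, earthworms 0.361, cutworms 0.271. Include each in turn until the next type's E/h falls below the running intake rate.
Rate on top 1: 0.2277. leatherjackets: 0.558 > 0.2277 → include.
Rate on top 2: 0.3042. earthworms: 0.361 > 0.3042 → include.
Rate on top 3: 0.3275. cutworms: 0.271 < 0.3275 → exclude; stop.
Optimal diet: beetle grubs, leatherjackets, earthworms — 3 of 4 types.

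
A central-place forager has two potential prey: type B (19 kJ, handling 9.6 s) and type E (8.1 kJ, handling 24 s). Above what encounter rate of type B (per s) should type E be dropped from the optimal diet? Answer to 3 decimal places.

0.021 per s

At the threshold, the rate on type B alone equals the profitability of type E: λ·19/(1 + λ·9.6) = 8.1/24 = 0.3375.
Rearranging, λ(19 − 0.3375×9.6) = 0.3375, so λ = 0.3375/15.76 = 0.02141 per s.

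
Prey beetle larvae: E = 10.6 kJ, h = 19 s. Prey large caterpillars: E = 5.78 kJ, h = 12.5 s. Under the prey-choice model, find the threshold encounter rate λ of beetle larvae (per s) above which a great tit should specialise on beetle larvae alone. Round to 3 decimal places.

0.255 per s

At the threshold, the rate on beetle larvae alone equals the profitability of large caterpillars: λ·10.6/(1 + λ·19) = 5.78/12.5 = 0.4624.
Rearranging, λ(10.6 − 0.4624×19) = 0.4624, so λ = 0.4624/1.814 = 0.2549 per s.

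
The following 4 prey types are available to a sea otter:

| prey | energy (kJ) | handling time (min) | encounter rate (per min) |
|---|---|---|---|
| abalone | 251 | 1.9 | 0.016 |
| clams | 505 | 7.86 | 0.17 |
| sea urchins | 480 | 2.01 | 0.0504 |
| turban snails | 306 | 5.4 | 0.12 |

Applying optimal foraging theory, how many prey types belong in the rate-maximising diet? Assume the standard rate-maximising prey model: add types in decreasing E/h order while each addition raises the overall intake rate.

Rank by E/h (kJ/min): sea urchins 239, abalone 132, clams 64.2, turban snails 56.7. Include each in turn until the next type's E/h falls below the running intake rate.
Rate on top 1: 21.97. abalone: 132 > 21.97 → include.
Rate on top 2: 24.93. clams: 64.2 > 24.93 → include.
Rate on top 3: 46.22. turban snails: 56.7 > 46.22 → include.
Optimal diet: sea urchins, abalone, clams, turban snails — 4 of 4 types.

4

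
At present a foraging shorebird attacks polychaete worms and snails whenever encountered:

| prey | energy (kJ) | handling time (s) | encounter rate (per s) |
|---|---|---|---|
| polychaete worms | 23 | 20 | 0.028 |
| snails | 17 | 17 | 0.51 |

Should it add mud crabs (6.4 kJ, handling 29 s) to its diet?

Current rate: (0.028×23 + 0.51×17)/(1 + 0.028×20 + 0.51×17) = 0.9105 kJ/s.
mud crabs: E/h = 6.4/29 = 0.2207 kJ/s.
Since 0.2207 < R, time spent handling mud crabs is better spent searching.

No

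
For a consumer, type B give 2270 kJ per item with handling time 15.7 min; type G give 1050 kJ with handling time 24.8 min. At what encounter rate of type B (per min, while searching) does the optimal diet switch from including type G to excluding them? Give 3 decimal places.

0.026 per min

Drop type G once their profitability E₂/h₂ falls below the rate achievable on type B alone: E₂/h₂ = λE₁/(1 + λh₁).
Solve for λ: λE₁h₂ = E₂(1 + λh₁) → λ(E₁h₂ − E₂h₁) = E₂ → λ = E₂/(E₁h₂ − E₂h₁).
λ = 1050/(2270×24.8 − 1050×15.7) = 1050/3.981e+04 = 0.02637 per min.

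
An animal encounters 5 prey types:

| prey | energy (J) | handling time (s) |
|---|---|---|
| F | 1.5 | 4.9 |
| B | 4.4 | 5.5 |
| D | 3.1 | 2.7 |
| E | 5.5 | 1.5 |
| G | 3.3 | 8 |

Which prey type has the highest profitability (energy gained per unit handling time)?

E

In descending order of E/h:
E: 5.5/1.5 = 3.67 J/s
D: 3.1/2.7 = 1.15 J/s
B: 4.4/5.5 = 0.8 J/s
G: 3.3/8 = 0.412 J/s
F: 1.5/4.9 = 0.306 J/s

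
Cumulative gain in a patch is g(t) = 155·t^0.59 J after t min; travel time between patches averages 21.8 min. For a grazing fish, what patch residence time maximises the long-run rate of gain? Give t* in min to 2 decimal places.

Optimal t* satisfies g'(t*) = g(t*)/(T + t*).
g'(t) = 0.59·155·t^-0.41. Setting 0.59·155·t^-0.41 = 155·t^0.59/(21.8+t) gives 0.59(21.8+t) = t, so 0.41·t = 0.59×21.8.
t* = 0.59×21.8/0.41 = 31.37 min.

31.37 min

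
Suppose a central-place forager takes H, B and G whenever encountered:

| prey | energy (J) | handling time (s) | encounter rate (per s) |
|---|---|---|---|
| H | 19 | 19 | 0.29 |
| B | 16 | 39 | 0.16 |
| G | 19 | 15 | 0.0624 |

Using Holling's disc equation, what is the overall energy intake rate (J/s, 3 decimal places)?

Energy encountered per unit search time: 0.29×19 + 0.16×16 + 0.0624×19 = 9.256 J/s.
Handling time per unit search time: 0.29×19 + 0.16×39 + 0.0624×15 = 12.69.
Rate = 9.256/(1 + 12.69) = 0.6763 J/s.

0.676 J/s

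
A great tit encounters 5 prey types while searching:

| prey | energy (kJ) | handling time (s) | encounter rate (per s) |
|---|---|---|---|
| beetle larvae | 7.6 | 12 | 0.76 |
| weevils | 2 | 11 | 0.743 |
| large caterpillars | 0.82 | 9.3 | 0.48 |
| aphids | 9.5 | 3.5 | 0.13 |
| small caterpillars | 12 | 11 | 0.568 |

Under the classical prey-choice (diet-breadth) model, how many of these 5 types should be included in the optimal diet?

2

Profitabilities (E/h, kJ/s): aphids 2.71, small caterpillars 1.09, beetle larvae 0.633, weevils 0.182, large caterpillars 0.0882. Add prey in this order while the next type's profitability exceeds the intake rate on those already taken.
Rate on top 1: 0.8488. small caterpillars: 1.09 > 0.8488 → include.
Rate on top 2: 1.045. beetle larvae: 0.633 < 1.045 → exclude; stop.
Optimal diet: aphids, small caterpillars — 2 of 5 types.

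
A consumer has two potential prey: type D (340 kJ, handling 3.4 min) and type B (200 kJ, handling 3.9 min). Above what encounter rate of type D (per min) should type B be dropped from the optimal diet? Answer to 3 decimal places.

The zero-one rule: include type B iff E₂/h₂ > λE₁/(1+λh₁). Equality gives the switch point.
λE₁h₂ = E₂ + λE₂h₁ ⇒ λ = E₂/(E₁h₂ − E₂h₁) = 200/(1326 − 680) = 0.3096 per min.

0.310 per min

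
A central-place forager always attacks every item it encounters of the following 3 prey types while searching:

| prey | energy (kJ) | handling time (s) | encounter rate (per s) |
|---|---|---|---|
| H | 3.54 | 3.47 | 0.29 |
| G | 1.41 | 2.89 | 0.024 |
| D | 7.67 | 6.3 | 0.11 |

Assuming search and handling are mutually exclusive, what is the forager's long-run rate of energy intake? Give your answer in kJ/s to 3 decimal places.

R = Σλ_iE_i / (1 + Σλ_ih_i)
Numerator: 0.29×3.54 + 0.024×1.41 + 0.11×7.67 = 1.904
Denominator: 1 + 0.29×3.47 + 0.024×2.89 + 0.11×6.3 = 2.769
R = 1.904/2.769 = 0.6877 kJ/s

0.688 kJ/s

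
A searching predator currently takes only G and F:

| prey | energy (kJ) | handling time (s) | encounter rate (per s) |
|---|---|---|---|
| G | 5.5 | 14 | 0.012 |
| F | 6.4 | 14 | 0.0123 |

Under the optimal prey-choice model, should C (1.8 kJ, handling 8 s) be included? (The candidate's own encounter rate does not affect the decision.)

Yes

On G and F alone, R = ΣλE/(1+Σλh) = 0.1447/1.34 = 0.108 kJ/s.
Profitability of C: 1.8/8 = 0.225 kJ/s.
0.225 > 0.108, so adding C raises the average — include it.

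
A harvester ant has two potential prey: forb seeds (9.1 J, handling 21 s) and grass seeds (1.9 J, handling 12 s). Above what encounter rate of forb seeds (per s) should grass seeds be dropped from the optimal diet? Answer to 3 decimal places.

0.027 per s

Drop grass seeds once their profitability E₂/h₂ falls below the rate achievable on forb seeds alone: E₂/h₂ = λE₁/(1 + λh₁).
Solve for λ: λE₁h₂ = E₂(1 + λh₁) → λ(E₁h₂ − E₂h₁) = E₂ → λ = E₂/(E₁h₂ − E₂h₁).
λ = 1.9/(9.1×12 − 1.9×21) = 1.9/69.3 = 0.02742 per s.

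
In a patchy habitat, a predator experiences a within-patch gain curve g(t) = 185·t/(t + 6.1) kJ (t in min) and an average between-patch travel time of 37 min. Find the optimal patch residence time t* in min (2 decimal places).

Maximise g(t)/(T+t): set derivative to zero → g'(t)(T+t) = g(t).
g'(t) = 185·6.1/(t + 6.1)². Setting 185·6.1/(t+6.1)² = 185t/[(t+6.1)(37+t)] gives 6.1(37+t) = t(t+6.1), so t² = 6.1×37 = 225.7.
t* = √225.7 = 15.02 min.

15.02 min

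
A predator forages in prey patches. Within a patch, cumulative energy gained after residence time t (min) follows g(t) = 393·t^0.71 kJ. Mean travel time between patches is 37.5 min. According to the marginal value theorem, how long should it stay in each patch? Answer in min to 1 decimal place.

Optimal t* satisfies g'(t*) = g(t*)/(T + t*).
g'(t) = 0.71·393·t^-0.29. Setting 0.71·393·t^-0.29 = 393·t^0.71/(37.5+t) gives 0.71(37.5+t) = t, so 0.29·t = 0.71×37.5.
t* = 0.71×37.5/0.29 = 91.81 min.

91.8 min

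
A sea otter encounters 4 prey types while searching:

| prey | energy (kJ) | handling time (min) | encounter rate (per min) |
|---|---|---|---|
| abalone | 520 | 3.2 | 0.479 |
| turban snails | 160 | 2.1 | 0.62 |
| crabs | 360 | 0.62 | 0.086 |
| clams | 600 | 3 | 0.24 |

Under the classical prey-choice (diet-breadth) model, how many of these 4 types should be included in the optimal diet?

E/h in descending order: crabs 581, clams 200, abalone 162, turban snails 76.2 kJ/min. The optimal diet is the largest prefix of this list for which every included type satisfies E_i/h_i > R on the types above it.
Rate on top 1: 29.39. clams: 200 > 29.39 → include.
Rate on top 2: 98.66. abalone: 162 > 98.66 → include.
Rate on top 3: 128.3. turban snails: 76.2 < 128.3 → exclude; stop.
Optimal diet: crabs, clams, abalone — 3 of 4 types.

3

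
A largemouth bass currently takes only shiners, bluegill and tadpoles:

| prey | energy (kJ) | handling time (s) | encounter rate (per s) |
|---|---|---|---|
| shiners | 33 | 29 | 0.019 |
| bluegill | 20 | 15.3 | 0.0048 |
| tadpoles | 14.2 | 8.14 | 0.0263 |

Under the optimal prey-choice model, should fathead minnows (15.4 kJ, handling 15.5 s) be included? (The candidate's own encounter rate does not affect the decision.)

Yes

On shiners, bluegill and tadpoles alone, R = ΣλE/(1+Σλh) = 1.096/1.839 = 0.5964 kJ/s.
Profitability of fathead minnows: 15.4/15.5 = 0.9935 kJ/s.
Since 0.9935 > R, including fathead minnows increases the long-run rate.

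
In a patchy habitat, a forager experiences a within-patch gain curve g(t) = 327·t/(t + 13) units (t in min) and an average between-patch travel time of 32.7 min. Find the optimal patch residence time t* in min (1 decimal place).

By the marginal value theorem, leave when the instantaneous gain rate g'(t) equals the habitat-wide average g(t)/(T + t).
g'(t) = 327·13/(t + 13)². Setting 327·13/(t+13)² = 327t/[(t+13)(32.7+t)] gives 13(32.7+t) = t(t+13), so t² = 13×32.7 = 425.1.
t* = √425.1 = 20.62 min.

20.6 min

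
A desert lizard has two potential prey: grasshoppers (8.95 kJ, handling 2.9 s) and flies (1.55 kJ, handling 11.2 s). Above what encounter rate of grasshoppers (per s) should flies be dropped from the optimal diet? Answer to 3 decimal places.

At the threshold, the rate on grasshoppers alone equals the profitability of flies: λ·8.95/(1 + λ·2.9) = 1.55/11.2 = 0.1384.
Rearranging, λ(8.95 − 0.1384×2.9) = 0.1384, so λ = 0.1384/8.549 = 0.01619 per s.

0.016 per s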